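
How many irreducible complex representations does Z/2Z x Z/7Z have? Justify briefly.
14

Working: The number of irreducible complex representations of a finite group equals its number of conjugacy classes. Z/2Z x Z/7Z is abelian of order 14, so every element is its own conjugacy class: 14 classes, so Z/2Z x Z/7Z (order 14) has exactly 14 irreducible complex representations.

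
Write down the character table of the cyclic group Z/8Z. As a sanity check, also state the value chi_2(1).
Character table of Z/8Z (irreps indexed chi_0,...,chi_7 with chi_k(m) = zeta_8^(k*m), zeta_8 = exp(2*pi*i/8)):
  irrep \ class  {0} (size 1)  {1} (size 1)    {2} (size 1)  {3} (size 1)    {4} (size 1)  {5} (size 1)    {6} (size 1)  {7} (size 1)  
  chi_0          1             1               1             1               1             1               1             1             
  chi_1          1             exp(I*pi/4)     I             exp(3*I*pi/4)   -1            exp(-3*I*pi/4)  -I            exp(-I*pi/4)  
  chi_2          1             I               -1            -I              1             I               -1            -I            
  chi_3          1             exp(3*I*pi/4)   -I            exp(I*pi/4)     -1            exp(-I*pi/4)    I             exp(-3*I*pi/4)
  chi_4          1             -1              1             -1              1             -1              1             -1            
  chi_5          1             exp(-3*I*pi/4)  I             exp(-I*pi/4)    -1            exp(I*pi/4)     -I            exp(3*I*pi/4) 
  chi_6          1             -I              -1            I               1             -I              -1            I             
  chi_7          1             exp(-I*pi/4)    -I            exp(-3*I*pi/4)  -1            exp(3*I*pi/4)   I             exp(I*pi/4)   

Spot check: chi_2(1) = zeta_8^(2*1) = zeta_8^2 = I.

Working: Z/8Z is abelian, so all 8 irreducible complex representations are 1-dimensional. They are given by chi_k(m) = zeta_8^(k*m) for k = 0,...,7. Row orthogonality: sum_m chi_k(m) conj(chi_l(m)) = 8 * [k = l].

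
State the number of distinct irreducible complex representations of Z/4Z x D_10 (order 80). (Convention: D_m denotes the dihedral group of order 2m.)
32

Details: The number of irreducible complex representations of a finite group equals its number of conjugacy classes. For a direct product, #classes(G x H) = #classes(G) * #classes(H). Z/4Z has 4 classes (abelian), D_10 has 8 classes, so 4 * 8 = 32, so Z/4Z x D_10 (order 80) has exactly 32 irreducible complex representations.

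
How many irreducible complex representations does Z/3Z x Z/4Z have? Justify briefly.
12

Solution. The number of irreducible complex representations of a finite group equals its number of conjugacy classes. Z/3Z x Z/4Z is abelian of order 12, so every element is its own conjugacy class: 12 classes, so Z/3Z x Z/4Z (order 12) has exactly 12 irreducible complex representations.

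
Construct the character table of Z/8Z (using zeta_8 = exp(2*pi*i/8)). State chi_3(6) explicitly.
Character table of Z/8Z (irreps indexed chi_0,...,chi_7 with chi_k(m) = zeta_8^(k*m), zeta_8 = exp(2*pi*i/8)):
  irrep \ class  {0} (size 1)  {1} (size 1)    {2} (size 1)  {3} (size 1)    {4} (size 1)  {5} (size 1)    {6} (size 1)  {7} (size 1)  
  chi_0          1             1               1             1               1             1               1             1             
  chi_1          1             exp(I*pi/4)     I             exp(3*I*pi/4)   -1            exp(-3*I*pi/4)  -I            exp(-I*pi/4)  
  chi_2          1             I               -1            -I              1             I               -1            -I            
  chi_3          1             exp(3*I*pi/4)   -I            exp(I*pi/4)     -1            exp(-I*pi/4)    I             exp(-3*I*pi/4)
  chi_4          1             -1              1             -1              1             -1              1             -1            
  chi_5          1             exp(-3*I*pi/4)  I             exp(-I*pi/4)    -1            exp(I*pi/4)     -I            exp(3*I*pi/4) 
  chi_6          1             -I              -1            I               1             -I              -1            I             
  chi_7          1             exp(-I*pi/4)    -I            exp(-3*I*pi/4)  -1            exp(3*I*pi/4)   I             exp(I*pi/4)   

Spot check: chi_3(6) = zeta_8^(3*6) = zeta_8^18 = I.

Working: Z/8Z is abelian, so all 8 irreducible complex representations are 1-dimensional. They are given by chi_k(m) = zeta_8^(k*m) for k = 0,...,7. Row orthogonality: sum_m chi_k(m) conj(chi_l(m)) = 8 * [k = l].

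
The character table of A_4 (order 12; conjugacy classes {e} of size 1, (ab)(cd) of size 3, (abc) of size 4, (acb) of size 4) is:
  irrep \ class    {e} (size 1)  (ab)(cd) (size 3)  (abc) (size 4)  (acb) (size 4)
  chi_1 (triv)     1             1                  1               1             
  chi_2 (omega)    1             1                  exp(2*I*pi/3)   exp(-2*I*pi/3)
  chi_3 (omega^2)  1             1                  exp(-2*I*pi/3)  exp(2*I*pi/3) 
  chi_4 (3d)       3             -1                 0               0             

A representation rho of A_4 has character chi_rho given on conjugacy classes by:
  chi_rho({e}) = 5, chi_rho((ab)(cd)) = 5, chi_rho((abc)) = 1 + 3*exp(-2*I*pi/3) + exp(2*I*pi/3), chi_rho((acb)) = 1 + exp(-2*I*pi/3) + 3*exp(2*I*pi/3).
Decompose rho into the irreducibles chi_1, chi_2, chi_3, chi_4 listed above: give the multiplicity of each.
Multiplicities: chi_1: 1, chi_2: 1, chi_3: 3, chi_4: 0.

Use <chi_rho, chi> = (1/|G|) sum_C |C| * chi_rho(C) * conj(chi(C)) with |G| = 12 for each irreducible chi in the table:
  <chi_rho, chi_1> = (1/12)[1*(5)*conj(1) + 3*(5)*conj(1) + 4*(1 + 3*exp(-2*I*pi/3) + exp(2*I*pi/3))*conj(1) + 4*(1 + exp(-2*I*pi/3) + 3*exp(2*I*pi/3))*conj(1)]
      = (1/12)[(5) + (15) + (4 + 12*exp(-2*I*pi/3) + 4*exp(2*I*pi/3)) + (4 + 4*exp(-2*I*pi/3) + 12*exp(2*I*pi/3))] = 12/12 = 1
  <chi_rho, chi_2> = (1/12)[1*(5)*conj(1) + 3*(5)*conj(1) + 4*(1 + 3*exp(-2*I*pi/3) + exp(2*I*pi/3))*conj(exp(2*I*pi/3)) + 4*(1 + exp(-2*I*pi/3) + 3*exp(2*I*pi/3))*conj(exp(-2*I*pi/3))]
      = (1/12)[(5) + (15) + (4 + 4*exp(-2*I*pi/3) + 12*exp(2*I*pi/3)) + (4 + 12*exp(-2*I*pi/3) + 4*exp(2*I*pi/3))] = 12/12 = 1
  <chi_rho, chi_3> = (1/12)[1*(5)*conj(1) + 3*(5)*conj(1) + 4*(1 + 3*exp(-2*I*pi/3) + exp(2*I*pi/3))*conj(exp(-2*I*pi/3)) + 4*(1 + exp(-2*I*pi/3) + 3*exp(2*I*pi/3))*conj(exp(2*I*pi/3))]
      = (1/12)[(5) + (15) + (8) + (8)] = 36/12 = 3
  <chi_rho, chi_4> = (1/12)[1*(5)*conj(3) + 3*(5)*conj(-1) + 4*(1 + 3*exp(-2*I*pi/3) + exp(2*I*pi/3))*conj(0) + 4*(1 + exp(-2*I*pi/3) + 3*exp(2*I*pi/3))*conj(0)]
      = (1/12)[(15) + (-15) + (0) + (0)] = 0/12 = 0
(Exp terms are combined using exp(i*s)*conj(exp(i*t)) = exp(i*(s-t)), and sums of them are collapsed using the identity that for every m > 1 the m distinct m-th roots of unity sum to 0, e.g. 1 + exp(2*I*pi/3) + exp(-2*I*pi/3) = 0.)
Dimension check: dim(rho) = sum (mult * dim) = 1*1 + 1*1 + 3*1 + 0*3 = 5 = chi_rho(e) = 5.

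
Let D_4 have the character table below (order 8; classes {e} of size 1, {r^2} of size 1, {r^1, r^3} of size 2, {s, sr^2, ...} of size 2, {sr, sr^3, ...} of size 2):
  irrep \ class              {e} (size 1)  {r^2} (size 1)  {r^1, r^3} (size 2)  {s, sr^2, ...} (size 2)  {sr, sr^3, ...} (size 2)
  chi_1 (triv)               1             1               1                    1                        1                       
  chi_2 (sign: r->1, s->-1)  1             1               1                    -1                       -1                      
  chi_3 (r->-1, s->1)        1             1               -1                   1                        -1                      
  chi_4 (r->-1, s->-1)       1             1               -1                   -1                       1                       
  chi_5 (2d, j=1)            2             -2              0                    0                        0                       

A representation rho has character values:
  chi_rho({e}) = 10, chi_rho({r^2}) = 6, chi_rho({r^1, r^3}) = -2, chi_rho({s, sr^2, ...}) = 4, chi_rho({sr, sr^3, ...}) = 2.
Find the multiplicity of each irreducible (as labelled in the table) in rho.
Multiplicities: chi_1: 3, chi_2: 0, chi_3: 3, chi_4: 2, chi_5: 1.

Reasoning: Use <chi_rho, chi> = (1/|G|) sum_C |C| * chi_rho(C) * conj(chi(C)) with |G| = 8 for each irreducible chi in the table:
  <chi_rho, chi_1> = (1/8)[1*(10)*conj(1) + 1*(6)*conj(1) + 2*(-2)*conj(1) + 2*(4)*conj(1) + 2*(2)*conj(1)]
      = (1/8)[(10) + (6) + (-4) + (8) + (4)] = 24/8 = 3
  <chi_rho, chi_2> = (1/8)[1*(10)*conj(1) + 1*(6)*conj(1) + 2*(-2)*conj(1) + 2*(4)*conj(-1) + 2*(2)*conj(-1)]
      = (1/8)[(10) + (6) + (-4) + (-8) + (-4)] = 0/8 = 0
  <chi_rho, chi_3> = (1/8)[1*(10)*conj(1) + 1*(6)*conj(1) + 2*(-2)*conj(-1) + 2*(4)*conj(1) + 2*(2)*conj(-1)]
      = (1/8)[(10) + (6) + (4) + (8) + (-4)] = 24/8 = 3
  <chi_rho, chi_4> = (1/8)[1*(10)*conj(1) + 1*(6)*conj(1) + 2*(-2)*conj(-1) + 2*(4)*conj(-1) + 2*(2)*conj(1)]
      = (1/8)[(10) + (6) + (4) + (-8) + (4)] = 16/8 = 2
  <chi_rho, chi_5> = (1/8)[1*(10)*conj(2) + 1*(6)*conj(-2) + 2*(-2)*conj(0) + 2*(4)*conj(0) + 2*(2)*conj(0)]
      = (1/8)[(20) + (-12) + (0) + (0) + (0)] = 8/8 = 1
Dimension check: dim(rho) = sum (mult * dim) = 3*1 + 0*1 + 3*1 + 2*1 + 1*2 = 10 = chi_rho(e) = 10.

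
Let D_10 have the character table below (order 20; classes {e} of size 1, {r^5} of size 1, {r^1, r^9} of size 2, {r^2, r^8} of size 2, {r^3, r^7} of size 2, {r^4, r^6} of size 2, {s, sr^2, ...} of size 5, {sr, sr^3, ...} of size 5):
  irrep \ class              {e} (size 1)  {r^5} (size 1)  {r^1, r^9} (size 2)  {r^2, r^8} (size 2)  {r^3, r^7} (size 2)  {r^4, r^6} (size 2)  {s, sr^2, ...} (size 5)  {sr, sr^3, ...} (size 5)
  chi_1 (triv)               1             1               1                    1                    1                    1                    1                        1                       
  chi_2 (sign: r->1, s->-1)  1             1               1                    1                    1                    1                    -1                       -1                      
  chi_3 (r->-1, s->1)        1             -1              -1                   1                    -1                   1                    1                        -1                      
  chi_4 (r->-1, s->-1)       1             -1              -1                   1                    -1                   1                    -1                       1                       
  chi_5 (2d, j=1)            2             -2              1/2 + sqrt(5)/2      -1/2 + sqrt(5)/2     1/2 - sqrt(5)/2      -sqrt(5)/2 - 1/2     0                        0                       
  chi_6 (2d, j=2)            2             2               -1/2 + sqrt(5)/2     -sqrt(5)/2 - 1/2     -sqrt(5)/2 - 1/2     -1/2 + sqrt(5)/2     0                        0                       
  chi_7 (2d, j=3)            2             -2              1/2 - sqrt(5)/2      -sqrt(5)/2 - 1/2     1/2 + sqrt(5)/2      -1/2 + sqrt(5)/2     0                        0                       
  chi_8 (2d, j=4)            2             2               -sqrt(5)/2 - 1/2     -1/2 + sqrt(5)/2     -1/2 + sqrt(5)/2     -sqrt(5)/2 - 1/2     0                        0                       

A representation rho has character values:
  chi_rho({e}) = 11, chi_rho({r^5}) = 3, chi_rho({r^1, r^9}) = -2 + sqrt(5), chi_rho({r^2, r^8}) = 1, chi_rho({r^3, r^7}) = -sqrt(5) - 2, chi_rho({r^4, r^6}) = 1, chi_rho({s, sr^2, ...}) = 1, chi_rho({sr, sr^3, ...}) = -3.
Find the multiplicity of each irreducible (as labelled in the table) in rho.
Multiplicities: chi_1: 0, chi_2: 1, chi_3: 2, chi_4: 0, chi_5: 1, chi_6: 2, chi_7: 0, chi_8: 1.

Derivation: Use <chi_rho, chi> = (1/|G|) sum_C |C| * chi_rho(C) * conj(chi(C)) with |G| = 20 for each irreducible chi in the table:
  <chi_rho, chi_1> = (1/20)[1*(11)*conj(1) + 1*(3)*conj(1) + 2*(-2 + sqrt(5))*conj(1) + 2*(1)*conj(1) + 2*(-sqrt(5) - 2)*conj(1) + 2*(1)*conj(1) + 5*(1)*conj(1) + 5*(-3)*conj(1)]
      = (1/20)[(11) + (3) + (-4 + 2*sqrt(5)) + (2) + (-2*sqrt(5) - 4) + (2) + (5) + (-15)] = 0/20 = 0
  <chi_rho, chi_2> = (1/20)[1*(11)*conj(1) + 1*(3)*conj(1) + 2*(-2 + sqrt(5))*conj(1) + 2*(1)*conj(1) + 2*(-sqrt(5) - 2)*conj(1) + 2*(1)*conj(1) + 5*(1)*conj(-1) + 5*(-3)*conj(-1)]
      = (1/20)[(11) + (3) + (-4 + 2*sqrt(5)) + (2) + (-2*sqrt(5) - 4) + (2) + (-5) + (15)] = 20/20 = 1
  <chi_rho, chi_3> = (1/20)[1*(11)*conj(1) + 1*(3)*conj(-1) + 2*(-2 + sqrt(5))*conj(-1) + 2*(1)*conj(1) + 2*(-sqrt(5) - 2)*conj(-1) + 2*(1)*conj(1) + 5*(1)*conj(1) + 5*(-3)*conj(-1)]
      = (1/20)[(11) + (-3) + (4 - 2*sqrt(5)) + (2) + (4 + 2*sqrt(5)) + (2) + (5) + (15)] = 40/20 = 2
  <chi_rho, chi_4> = (1/20)[1*(11)*conj(1) + 1*(3)*conj(-1) + 2*(-2 + sqrt(5))*conj(-1) + 2*(1)*conj(1) + 2*(-sqrt(5) - 2)*conj(-1) + 2*(1)*conj(1) + 5*(1)*conj(-1) + 5*(-3)*conj(1)]
      = (1/20)[(11) + (-3) + (4 - 2*sqrt(5)) + (2) + (4 + 2*sqrt(5)) + (2) + (-5) + (-15)] = 0/20 = 0
  <chi_rho, chi_5> = (1/20)[1*(11)*conj(2) + 1*(3)*conj(-2) + 2*(-2 + sqrt(5))*conj(1/2 + sqrt(5)/2) + 2*(1)*conj(-1/2 + sqrt(5)/2) + 2*(-sqrt(5) - 2)*conj(1/2 - sqrt(5)/2) + 2*(1)*conj(-sqrt(5)/2 - 1/2) + 5*(1)*conj(0) + 5*(-3)*conj(0)]
      = (1/20)[(22) + (-6) + (3 - sqrt(5)) + (-1 + sqrt(5)) + (sqrt(5) + 3) + (-sqrt(5) - 1) + (0) + (0)] = 20/20 = 1
  <chi_rho, chi_6> = (1/20)[1*(11)*conj(2) + 1*(3)*conj(2) + 2*(-2 + sqrt(5))*conj(-1/2 + sqrt(5)/2) + 2*(1)*conj(-sqrt(5)/2 - 1/2) + 2*(-sqrt(5) - 2)*conj(-sqrt(5)/2 - 1/2) + 2*(1)*conj(-1/2 + sqrt(5)/2) + 5*(1)*conj(0) + 5*(-3)*conj(0)]
      = (1/20)[(22) + (6) + (7 - 3*sqrt(5)) + (-sqrt(5) - 1) + (3*sqrt(5) + 7) + (-1 + sqrt(5)) + (0) + (0)] = 40/20 = 2
  <chi_rho, chi_7> = (1/20)[1*(11)*conj(2) + 1*(3)*conj(-2) + 2*(-2 + sqrt(5))*conj(1/2 - sqrt(5)/2) + 2*(1)*conj(-sqrt(5)/2 - 1/2) + 2*(-sqrt(5) - 2)*conj(1/2 + sqrt(5)/2) + 2*(1)*conj(-1/2 + sqrt(5)/2) + 5*(1)*conj(0) + 5*(-3)*conj(0)]
      = (1/20)[(22) + (-6) + (-7 + 3*sqrt(5)) + (-sqrt(5) - 1) + (-7 - 3*sqrt(5)) + (-1 + sqrt(5)) + (0) + (0)] = 0/20 = 0
  <chi_rho, chi_8> = (1/20)[1*(11)*conj(2) + 1*(3)*conj(2) + 2*(-2 + sqrt(5))*conj(-sqrt(5)/2 - 1/2) + 2*(1)*conj(-1/2 + sqrt(5)/2) + 2*(-sqrt(5) - 2)*conj(-1/2 + sqrt(5)/2) + 2*(1)*conj(-sqrt(5)/2 - 1/2) + 5*(1)*conj(0) + 5*(-3)*conj(0)]
      = (1/20)[(22) + (6) + (-3 + sqrt(5)) + (-1 + sqrt(5)) + (-3 - sqrt(5)) + (-sqrt(5) - 1) + (0) + (0)] = 20/20 = 1
Dimension check: dim(rho) = sum (mult * dim) = 0*1 + 1*1 + 2*1 + 0*1 + 1*2 + 2*2 + 0*2 + 1*2 = 11 = chi_rho(e) = 11.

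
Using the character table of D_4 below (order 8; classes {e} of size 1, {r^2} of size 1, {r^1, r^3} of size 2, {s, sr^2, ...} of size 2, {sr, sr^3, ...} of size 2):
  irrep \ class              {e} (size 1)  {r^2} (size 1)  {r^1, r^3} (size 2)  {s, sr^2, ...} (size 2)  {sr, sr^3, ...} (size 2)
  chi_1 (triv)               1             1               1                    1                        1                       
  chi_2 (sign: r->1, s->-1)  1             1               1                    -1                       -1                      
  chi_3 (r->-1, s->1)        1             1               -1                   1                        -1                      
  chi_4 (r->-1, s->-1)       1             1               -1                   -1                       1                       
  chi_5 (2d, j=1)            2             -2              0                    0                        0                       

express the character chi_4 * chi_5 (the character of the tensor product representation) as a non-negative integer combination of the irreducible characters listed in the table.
chi_4 tensor chi_5 = chi_5 (all other irreducibles have multiplicity 0).

Reasoning: The character of a tensor product is the pointwise product (chi_4 * chi_5)(C) = chi_4(C) * chi_5(C):
  {e}: (1)*(2), {r^2}: (1)*(-2), {r^1, r^3}: (-1)*(0), {s, sr^2, ...}: (-1)*(0), {sr, sr^3, ...}: (1)*(0)
so (chi_4 * chi_5) takes values
  {e} -> 2, {r^2} -> -2, {r^1, r^3} -> 0, {s, sr^2, ...} -> 0, {sr, sr^3, ...} -> 0.
Now take the inner product of this character with each irreducible chi from the table, <chi_4*chi_5, chi> = (1/8) sum_C |C| (chi_4*chi_5)(C) conj(chi(C)):
  <chi_4*chi_5, chi_1> = (1/8)[1*(2)*conj(1) + 1*(-2)*conj(1) + 2*(0)*conj(1) + 2*(0)*conj(1) + 2*(0)*conj(1)]
      = (1/8)[(2) + (-2) + (0) + (0) + (0)] = 0/8 = 0
  <chi_4*chi_5, chi_2> = (1/8)[1*(2)*conj(1) + 1*(-2)*conj(1) + 2*(0)*conj(1) + 2*(0)*conj(-1) + 2*(0)*conj(-1)]
      = (1/8)[(2) + (-2) + (0) + (0) + (0)] = 0/8 = 0
  <chi_4*chi_5, chi_3> = (1/8)[1*(2)*conj(1) + 1*(-2)*conj(1) + 2*(0)*conj(-1) + 2*(0)*conj(1) + 2*(0)*conj(-1)]
      = (1/8)[(2) + (-2) + (0) + (0) + (0)] = 0/8 = 0
  <chi_4*chi_5, chi_4> = (1/8)[1*(2)*conj(1) + 1*(-2)*conj(1) + 2*(0)*conj(-1) + 2*(0)*conj(-1) + 2*(0)*conj(1)]
      = (1/8)[(2) + (-2) + (0) + (0) + (0)] = 0/8 = 0
  <chi_4*chi_5, chi_5> = (1/8)[1*(2)*conj(2) + 1*(-2)*conj(-2) + 2*(0)*conj(0) + 2*(0)*conj(0) + 2*(0)*conj(0)]
      = (1/8)[(4) + (4) + (0) + (0) + (0)] = 8/8 = 1
Hence the multiplicities are chi_5: 1. Dimension check: dim(chi_4)*dim(chi_5) = 1*2 = 2 and sum (mult * dim) = 1*2 = 2.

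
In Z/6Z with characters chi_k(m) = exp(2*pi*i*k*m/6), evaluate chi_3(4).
chi_3(4) = zeta_6^12 = 1

Why: chi_3(4) = zeta_6^(3*4) = zeta_6^12. Since zeta_6^6 = 1, this equals zeta_6^0 = exp(2*pi*i*0/6) = 1.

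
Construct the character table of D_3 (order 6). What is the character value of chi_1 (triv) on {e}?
Conjugacy classes: {e} of size 1, {r^1, r^2} of size 2, {s, sr, ..., sr^2} of size 3.
Character table:
  irrep \ class              {e} (size 1)  {r^1, r^2} (size 2)  {s, sr, ..., sr^2} (size 3)
  chi_1 (triv)               1             1                    1                          
  chi_2 (sign: r->1, s->-1)  1             1                    -1                         
  chi_3 (2d, j=1)            2             -1                   0                          

Spot check: chi_1 (triv) on {e} = 1.

Explanation: D_3 has order 2*3 = 6 with 3 conjugacy classes, hence 3 irreducibles. Sum of squared dims 1 + 1 + 4 = 6 = |G|. Linear characters come from the abelianisation; the 2-dimensional irreps have character r^k -> 2*cos(2*pi*j*k/3), reflections -> 0.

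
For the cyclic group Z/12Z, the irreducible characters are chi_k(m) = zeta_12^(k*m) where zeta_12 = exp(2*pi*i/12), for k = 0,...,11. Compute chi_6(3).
chi_6(3) = zeta_12^18 = -1

Proof sketch: chi_6(3) = zeta_12^(6*3) = zeta_12^18. Since zeta_12^12 = 1, this equals zeta_12^6 = exp(2*pi*i*6/12) = -1.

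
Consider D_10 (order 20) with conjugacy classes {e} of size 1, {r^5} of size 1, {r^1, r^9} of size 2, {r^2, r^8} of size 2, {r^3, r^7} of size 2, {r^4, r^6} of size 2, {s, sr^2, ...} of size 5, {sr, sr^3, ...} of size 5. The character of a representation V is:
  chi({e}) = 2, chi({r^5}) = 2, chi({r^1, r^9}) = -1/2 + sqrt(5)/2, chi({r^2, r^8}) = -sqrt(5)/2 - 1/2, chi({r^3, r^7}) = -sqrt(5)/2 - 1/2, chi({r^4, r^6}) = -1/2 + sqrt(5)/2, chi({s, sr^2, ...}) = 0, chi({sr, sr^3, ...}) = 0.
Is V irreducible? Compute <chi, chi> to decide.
Irreducible: <chi, chi> = 1.

Proof sketch: <chi, chi> = (1/|G|) sum_C |C| * |chi(C)|^2 = (1/20)[1*|2|^2 + 1*|2|^2 + 2*|-1/2 + sqrt(5)/2|^2 + 2*|-sqrt(5)/2 - 1/2|^2 + 2*|-sqrt(5)/2 - 1/2|^2 + 2*|-1/2 + sqrt(5)/2|^2 + 5*|0|^2 + 5*|0|^2]
  = (1/20)[(4) + (4) + (3 - sqrt(5)) + (sqrt(5) + 3) + (sqrt(5) + 3) + (3 - sqrt(5)) + (0) + (0)] = 20/20 = 1.
A character is irreducible iff <chi, chi> = 1, so this representation is irreducible.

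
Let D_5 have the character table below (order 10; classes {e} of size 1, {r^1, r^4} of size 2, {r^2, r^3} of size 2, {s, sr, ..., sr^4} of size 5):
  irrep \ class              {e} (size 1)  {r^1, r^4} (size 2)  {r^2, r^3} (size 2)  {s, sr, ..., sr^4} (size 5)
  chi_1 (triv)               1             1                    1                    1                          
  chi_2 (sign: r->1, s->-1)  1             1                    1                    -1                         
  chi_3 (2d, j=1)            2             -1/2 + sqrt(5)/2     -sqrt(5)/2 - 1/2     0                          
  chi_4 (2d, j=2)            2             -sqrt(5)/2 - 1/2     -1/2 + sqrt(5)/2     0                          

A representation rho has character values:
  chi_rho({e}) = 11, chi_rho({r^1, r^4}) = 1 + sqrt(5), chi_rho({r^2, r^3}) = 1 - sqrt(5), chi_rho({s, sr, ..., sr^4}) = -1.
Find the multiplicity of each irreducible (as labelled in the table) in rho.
Multiplicities: chi_1: 1, chi_2: 2, chi_3: 3, chi_4: 1.

Derivation: Use <chi_rho, chi> = (1/|G|) sum_C |C| * chi_rho(C) * conj(chi(C)) with |G| = 10 for each irreducible chi in the table:
  <chi_rho, chi_1> = (1/10)[1*(11)*conj(1) + 2*(1 + sqrt(5))*conj(1) + 2*(1 - sqrt(5))*conj(1) + 5*(-1)*conj(1)]
      = (1/10)[(11) + (2 + 2*sqrt(5)) + (2 - 2*sqrt(5)) + (-5)] = 10/10 = 1
  <chi_rho, chi_2> = (1/10)[1*(11)*conj(1) + 2*(1 + sqrt(5))*conj(1) + 2*(1 - sqrt(5))*conj(1) + 5*(-1)*conj(-1)]
      = (1/10)[(11) + (2 + 2*sqrt(5)) + (2 - 2*sqrt(5)) + (5)] = 20/10 = 2
  <chi_rho, chi_3> = (1/10)[1*(11)*conj(2) + 2*(1 + sqrt(5))*conj(-1/2 + sqrt(5)/2) + 2*(1 - sqrt(5))*conj(-sqrt(5)/2 - 1/2) + 5*(-1)*conj(0)]
      = (1/10)[(22) + (4) + (4) + (0)] = 30/10 = 3
  <chi_rho, chi_4> = (1/10)[1*(11)*conj(2) + 2*(1 + sqrt(5))*conj(-sqrt(5)/2 - 1/2) + 2*(1 - sqrt(5))*conj(-1/2 + sqrt(5)/2) + 5*(-1)*conj(0)]
      = (1/10)[(22) + (-6 - 2*sqrt(5)) + (-6 + 2*sqrt(5)) + (0)] = 10/10 = 1
Dimension check: dim(rho) = sum (mult * dim) = 1*1 + 2*1 + 3*2 + 1*2 = 11 = chi_rho(e) = 11.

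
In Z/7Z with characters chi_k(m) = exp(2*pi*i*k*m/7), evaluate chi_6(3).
chi_6(3) = zeta_7^18 = exp(-6*I*pi/7)

Working: chi_6(3) = zeta_7^(6*3) = zeta_7^18. Since zeta_7^7 = 1, this equals zeta_7^4 = exp(2*pi*i*4/7) = exp(-6*I*pi/7).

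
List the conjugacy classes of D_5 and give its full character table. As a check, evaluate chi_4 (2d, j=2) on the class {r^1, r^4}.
Conjugacy classes: {e} of size 1, {r^1, r^4} of size 2, {r^2, r^3} of size 2, {s, sr, ..., sr^4} of size 5.
Character table:
  irrep \ class              {e} (size 1)  {r^1, r^4} (size 2)  {r^2, r^3} (size 2)  {s, sr, ..., sr^4} (size 5)
  chi_1 (triv)               1             1                    1                    1                          
  chi_2 (sign: r->1, s->-1)  1             1                    1                    -1                         
  chi_3 (2d, j=1)            2             -1/2 + sqrt(5)/2     -sqrt(5)/2 - 1/2     0                          
  chi_4 (2d, j=2)            2             -sqrt(5)/2 - 1/2     -1/2 + sqrt(5)/2     0                          

Spot check: chi_4 (2d, j=2) on {r^1, r^4} = -sqrt(5)/2 - 1/2.

D_5 has order 2*5 = 10 with 4 conjugacy classes, hence 4 irreducibles. Sum of squared dims 1 + 1 + 4 + 4 = 10 = |G|. Linear characters come from the abelianisation; the 2-dimensional irreps have character r^k -> 2*cos(2*pi*j*k/5), reflections -> 0.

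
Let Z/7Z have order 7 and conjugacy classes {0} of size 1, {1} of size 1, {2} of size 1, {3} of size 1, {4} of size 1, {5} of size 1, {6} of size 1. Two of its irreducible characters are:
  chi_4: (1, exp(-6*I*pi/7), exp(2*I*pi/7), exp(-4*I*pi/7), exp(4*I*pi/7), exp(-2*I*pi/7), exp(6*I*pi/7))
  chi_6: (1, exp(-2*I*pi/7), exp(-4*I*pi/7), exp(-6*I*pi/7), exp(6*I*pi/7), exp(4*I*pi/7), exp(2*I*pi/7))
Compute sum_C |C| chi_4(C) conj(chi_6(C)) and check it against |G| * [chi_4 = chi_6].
Sum = 0; so <chi_4, chi_6> = 0 (distinct irreducibles are orthogonal).

Justification: Compute term by term over conjugacy classes (|C| * chi_4(C) * conj(chi_6(C))):
  1*(1)*conj(1) + 1*(exp(-6*I*pi/7))*conj(exp(-2*I*pi/7)) + 1*(exp(2*I*pi/7))*conj(exp(-4*I*pi/7)) + 1*(exp(-4*I*pi/7))*conj(exp(-6*I*pi/7)) + 1*(exp(4*I*pi/7))*conj(exp(6*I*pi/7)) + 1*(exp(-2*I*pi/7))*conj(exp(4*I*pi/7)) + 1*(exp(6*I*pi/7))*conj(exp(2*I*pi/7))
  = (1) + (exp(-4*I*pi/7)) + (exp(6*I*pi/7)) + (exp(2*I*pi/7)) + (exp(-2*I*pi/7)) + (exp(-6*I*pi/7)) + (exp(4*I*pi/7))
  = 0.
(Exp terms are combined using exp(i*s)*conj(exp(i*t)) = exp(i*(s-t)), and sums of them are collapsed using the identity that for every m > 1 the m distinct m-th roots of unity sum to 0, e.g. 1 + exp(2*I*pi/3) + exp(-2*I*pi/3) = 0.)
Dividing by |G| = 7 gives 0/7 = 0, matching the row-orthogonality relation <chi_4, chi_6> = [chi_4 = chi_6].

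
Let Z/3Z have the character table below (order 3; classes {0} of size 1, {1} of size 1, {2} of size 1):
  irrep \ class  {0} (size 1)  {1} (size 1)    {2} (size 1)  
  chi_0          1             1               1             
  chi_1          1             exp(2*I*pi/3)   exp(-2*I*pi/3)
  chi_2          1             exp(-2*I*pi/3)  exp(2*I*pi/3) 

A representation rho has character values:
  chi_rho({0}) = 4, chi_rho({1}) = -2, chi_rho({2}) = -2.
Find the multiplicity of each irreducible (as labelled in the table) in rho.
Multiplicities: chi_0: 0, chi_1: 2, chi_2: 2.

Details: Use <chi_rho, chi> = (1/|G|) sum_C |C| * chi_rho(C) * conj(chi(C)) with |G| = 3 for each irreducible chi in the table:
  <chi_rho, chi_0> = (1/3)[1*(4)*conj(1) + 1*(-2)*conj(1) + 1*(-2)*conj(1)]
      = (1/3)[(4) + (-2) + (-2)] = 0/3 = 0
  <chi_rho, chi_1> = (1/3)[1*(4)*conj(1) + 1*(-2)*conj(exp(2*I*pi/3)) + 1*(-2)*conj(exp(-2*I*pi/3))]
      = (1/3)[(4) + (2 + 2*exp(2*I*pi/3)) + (2 + 2*exp(-2*I*pi/3))] = 6/3 = 2
  <chi_rho, chi_2> = (1/3)[1*(4)*conj(1) + 1*(-2)*conj(exp(-2*I*pi/3)) + 1*(-2)*conj(exp(2*I*pi/3))]
      = (1/3)[(4) + (2 + 2*exp(-2*I*pi/3)) + (2 + 2*exp(2*I*pi/3))] = 6/3 = 2
(Exp terms are combined using exp(i*s)*conj(exp(i*t)) = exp(i*(s-t)), and sums of them are collapsed using the identity that for every m > 1 the m distinct m-th roots of unity sum to 0, e.g. 1 + exp(2*I*pi/3) + exp(-2*I*pi/3) = 0.)
Dimension check: dim(rho) = sum (mult * dim) = 0*1 + 2*1 + 2*1 = 4 = chi_rho(e) = 4.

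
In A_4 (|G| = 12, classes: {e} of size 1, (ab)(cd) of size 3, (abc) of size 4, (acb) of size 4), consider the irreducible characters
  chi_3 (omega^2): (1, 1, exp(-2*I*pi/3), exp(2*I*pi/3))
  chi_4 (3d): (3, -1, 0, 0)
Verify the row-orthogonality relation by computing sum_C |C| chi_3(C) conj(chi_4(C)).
Sum = 0; so <chi_3, chi_4> = 0 (distinct irreducibles are orthogonal).

Argument: Compute term by term over conjugacy classes (|C| * chi_3(C) * conj(chi_4(C))):
  1*(1)*conj(3) + 3*(1)*conj(-1) + 4*(exp(-2*I*pi/3))*conj(0) + 4*(exp(2*I*pi/3))*conj(0)
  = (3) + (-3) + (0) + (0)
  = 0.
(Exp terms are combined using exp(i*s)*conj(exp(i*t)) = exp(i*(s-t)), and sums of them are collapsed using the identity that for every m > 1 the m distinct m-th roots of unity sum to 0, e.g. 1 + exp(2*I*pi/3) + exp(-2*I*pi/3) = 0.)
Dividing by |G| = 12 gives 0/12 = 0, matching the row-orthogonality relation <chi_3, chi_4> = [chi_3 = chi_4].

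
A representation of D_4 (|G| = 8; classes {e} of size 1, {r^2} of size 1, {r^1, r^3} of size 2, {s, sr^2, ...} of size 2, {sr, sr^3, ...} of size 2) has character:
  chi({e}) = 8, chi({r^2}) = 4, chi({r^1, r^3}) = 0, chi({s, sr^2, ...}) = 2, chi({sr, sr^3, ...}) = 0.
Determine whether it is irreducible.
Not irreducible (reducible): <chi, chi> = 11 > 1.

<chi, chi> = (1/|G|) sum_C |C| * |chi(C)|^2 = (1/8)[1*|8|^2 + 1*|4|^2 + 2*|0|^2 + 2*|2|^2 + 2*|0|^2]
  = (1/8)[(64) + (16) + (0) + (8) + (0)] = 88/8 = 11.
A character is irreducible iff <chi, chi> = 1, so this representation is reducible.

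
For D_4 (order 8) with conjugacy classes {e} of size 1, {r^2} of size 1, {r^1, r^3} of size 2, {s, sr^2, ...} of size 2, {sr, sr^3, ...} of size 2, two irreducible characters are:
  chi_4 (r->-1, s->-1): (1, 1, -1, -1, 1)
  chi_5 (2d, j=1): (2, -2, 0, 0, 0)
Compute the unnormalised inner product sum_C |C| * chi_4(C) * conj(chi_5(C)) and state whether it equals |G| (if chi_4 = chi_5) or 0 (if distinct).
Sum = 0; so <chi_4, chi_5> = 0 (distinct irreducibles are orthogonal).

Compute term by term over conjugacy classes (|C| * chi_4(C) * conj(chi_5(C))):
  1*(1)*conj(2) + 1*(1)*conj(-2) + 2*(-1)*conj(0) + 2*(-1)*conj(0) + 2*(1)*conj(0)
  = (2) + (-2) + (0) + (0) + (0)
  = 0.
Dividing by |G| = 8 gives 0/8 = 0, matching the row-orthogonality relation <chi_4, chi_5> = [chi_4 = chi_5].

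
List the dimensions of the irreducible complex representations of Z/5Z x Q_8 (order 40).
Dimensions: 1, 1, 1, 1, 1, 1, 1, 1, 1, 1, 1, 1, 1, 1, 1, 1, 1, 1, 1, 1, 2, 2, 2, 2, 2

Why: There are 25 irreducibles (= number of conjugacy classes). Their dimensions d_i satisfy sum d_i^2 = |G| = 40: 1 + 1 + 1 + 1 + 1 + 1 + 1 + 1 + 1 + 1 + 1 + 1 + 1 + 1 + 1 + 1 + 1 + 1 + 1 + 1 + 4 + 4 + 4 + 4 + 4 = 40. (For the product with Z/5Z: each of the 5 1-dim characters of Z/5Z tensors with each irrep of Q_8, giving 5 copies of each Q_8-dimension.)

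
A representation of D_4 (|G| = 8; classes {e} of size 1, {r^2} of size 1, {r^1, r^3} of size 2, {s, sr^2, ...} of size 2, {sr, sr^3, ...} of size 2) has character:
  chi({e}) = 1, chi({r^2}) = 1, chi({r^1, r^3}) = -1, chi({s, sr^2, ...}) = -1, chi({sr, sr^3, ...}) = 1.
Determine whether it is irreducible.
Irreducible: <chi, chi> = 1.

Derivation: <chi, chi> = (1/|G|) sum_C |C| * |chi(C)|^2 = (1/8)[1*|1|^2 + 1*|1|^2 + 2*|-1|^2 + 2*|-1|^2 + 2*|1|^2]
  = (1/8)[(1) + (1) + (2) + (2) + (2)] = 8/8 = 1.
A character is irreducible iff <chi, chi> = 1, so this representation is irreducible.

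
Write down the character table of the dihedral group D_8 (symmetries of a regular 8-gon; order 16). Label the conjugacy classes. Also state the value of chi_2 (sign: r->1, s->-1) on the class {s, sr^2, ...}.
Conjugacy classes: {e} of size 1, {r^4} of size 1, {r^1, r^7} of size 2, {r^2, r^6} of size 2, {r^3, r^5} of size 2, {s, sr^2, ...} of size 4, {sr, sr^3, ...} of size 4.
Character table:
  irrep \ class              {e} (size 1)  {r^4} (size 1)  {r^1, r^7} (size 2)  {r^2, r^6} (size 2)  {r^3, r^5} (size 2)  {s, sr^2, ...} (size 4)  {sr, sr^3, ...} (size 4)
  chi_1 (triv)               1             1               1                    1                    1                    1                        1                       
  chi_2 (sign: r->1, s->-1)  1             1               1                    1                    1                    -1                       -1                      
  chi_3 (r->-1, s->1)        1             1               -1                   1                    -1                   1                        -1                      
  chi_4 (r->-1, s->-1)       1             1               -1                   1                    -1                   -1                       1                       
  chi_5 (2d, j=1)            2             -2              sqrt(2)              0                    -sqrt(2)             0                        0                       
  chi_6 (2d, j=2)            2             2               0                    -2                   0                    0                        0                       
  chi_7 (2d, j=3)            2             -2              -sqrt(2)             0                    sqrt(2)              0                        0                       

Spot check: chi_2 (sign: r->1, s->-1) on {s, sr^2, ...} = -1.

Argument: D_8 has order 2*8 = 16 with 7 conjugacy classes, hence 7 irreducibles. Sum of squared dims 1 + 1 + 1 + 1 + 4 + 4 + 4 = 16 = |G|. Linear characters come from the abelianisation; the 2-dimensional irreps have character r^k -> 2*cos(2*pi*j*k/8), reflections -> 0.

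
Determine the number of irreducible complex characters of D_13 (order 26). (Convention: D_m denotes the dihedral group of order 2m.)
8

Solution. The number of irreducible complex representations of a finite group equals its number of conjugacy classes. D_13 has 8 conjugacy classes ((n+3)/2 for n odd), so D_13 (order 26) has exactly 8 irreducible complex representations.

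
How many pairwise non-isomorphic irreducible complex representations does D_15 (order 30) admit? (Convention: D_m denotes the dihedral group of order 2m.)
9

Justification: The number of irreducible complex representations of a finite group equals its number of conjugacy classes. D_15 has 9 conjugacy classes ((n+3)/2 for n odd), so D_15 (order 30) has exactly 9 irreducible complex representations.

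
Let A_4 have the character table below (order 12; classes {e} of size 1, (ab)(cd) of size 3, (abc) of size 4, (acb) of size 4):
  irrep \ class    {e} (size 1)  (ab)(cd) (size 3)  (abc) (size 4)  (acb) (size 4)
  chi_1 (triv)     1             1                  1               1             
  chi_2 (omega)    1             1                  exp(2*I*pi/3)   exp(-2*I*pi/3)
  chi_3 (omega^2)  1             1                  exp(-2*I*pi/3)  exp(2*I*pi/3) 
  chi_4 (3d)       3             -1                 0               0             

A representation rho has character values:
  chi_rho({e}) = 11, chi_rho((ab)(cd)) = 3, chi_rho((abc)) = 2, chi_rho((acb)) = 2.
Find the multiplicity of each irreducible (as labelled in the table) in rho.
Multiplicities: chi_1: 3, chi_2: 1, chi_3: 1, chi_4: 2.

Solution. Use <chi_rho, chi> = (1/|G|) sum_C |C| * chi_rho(C) * conj(chi(C)) with |G| = 12 for each irreducible chi in the table:
  <chi_rho, chi_1> = (1/12)[1*(11)*conj(1) + 3*(3)*conj(1) + 4*(2)*conj(1) + 4*(2)*conj(1)]
      = (1/12)[(11) + (9) + (8) + (8)] = 36/12 = 3
  <chi_rho, chi_2> = (1/12)[1*(11)*conj(1) + 3*(3)*conj(1) + 4*(2)*conj(exp(2*I*pi/3)) + 4*(2)*conj(exp(-2*I*pi/3))]
      = (1/12)[(11) + (9) + (4 + 12*exp(-2*I*pi/3) + 4*exp(2*I*pi/3)) + (4 + 4*exp(-2*I*pi/3) + 12*exp(2*I*pi/3))] = 12/12 = 1
  <chi_rho, chi_3> = (1/12)[1*(11)*conj(1) + 3*(3)*conj(1) + 4*(2)*conj(exp(-2*I*pi/3)) + 4*(2)*conj(exp(2*I*pi/3))]
      = (1/12)[(11) + (9) + (4 + 4*exp(-2*I*pi/3) + 12*exp(2*I*pi/3)) + (4 + 12*exp(-2*I*pi/3) + 4*exp(2*I*pi/3))] = 12/12 = 1
  <chi_rho, chi_4> = (1/12)[1*(11)*conj(3) + 3*(3)*conj(-1) + 4*(2)*conj(0) + 4*(2)*conj(0)]
      = (1/12)[(33) + (-9) + (0) + (0)] = 24/12 = 2
(Exp terms are combined using exp(i*s)*conj(exp(i*t)) = exp(i*(s-t)), and sums of them are collapsed using the identity that for every m > 1 the m distinct m-th roots of unity sum to 0, e.g. 1 + exp(2*I*pi/3) + exp(-2*I*pi/3) = 0.)
Dimension check: dim(rho) = sum (mult * dim) = 3*1 + 1*1 + 1*1 + 2*3 = 11 = chi_rho(e) = 11.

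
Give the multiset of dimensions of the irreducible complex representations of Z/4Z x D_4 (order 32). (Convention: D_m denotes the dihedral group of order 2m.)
Dimensions: 1, 1, 1, 1, 1, 1, 1, 1, 1, 1, 1, 1, 1, 1, 1, 1, 2, 2, 2, 2

Proof sketch: There are 20 irreducibles (= number of conjugacy classes). Their dimensions d_i satisfy sum d_i^2 = |G| = 32: 1 + 1 + 1 + 1 + 1 + 1 + 1 + 1 + 1 + 1 + 1 + 1 + 1 + 1 + 1 + 1 + 4 + 4 + 4 + 4 = 32. (For the product with Z/4Z: each of the 4 1-dim characters of Z/4Z tensors with each irrep of D_4, giving 4 copies of each D_4-dimension.)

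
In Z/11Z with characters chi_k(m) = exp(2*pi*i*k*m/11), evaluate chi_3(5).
chi_3(5) = zeta_11^15 = exp(8*I*pi/11)

Details: chi_3(5) = zeta_11^(3*5) = zeta_11^15. Since zeta_11^11 = 1, this equals zeta_11^4 = exp(2*pi*i*4/11) = exp(8*I*pi/11).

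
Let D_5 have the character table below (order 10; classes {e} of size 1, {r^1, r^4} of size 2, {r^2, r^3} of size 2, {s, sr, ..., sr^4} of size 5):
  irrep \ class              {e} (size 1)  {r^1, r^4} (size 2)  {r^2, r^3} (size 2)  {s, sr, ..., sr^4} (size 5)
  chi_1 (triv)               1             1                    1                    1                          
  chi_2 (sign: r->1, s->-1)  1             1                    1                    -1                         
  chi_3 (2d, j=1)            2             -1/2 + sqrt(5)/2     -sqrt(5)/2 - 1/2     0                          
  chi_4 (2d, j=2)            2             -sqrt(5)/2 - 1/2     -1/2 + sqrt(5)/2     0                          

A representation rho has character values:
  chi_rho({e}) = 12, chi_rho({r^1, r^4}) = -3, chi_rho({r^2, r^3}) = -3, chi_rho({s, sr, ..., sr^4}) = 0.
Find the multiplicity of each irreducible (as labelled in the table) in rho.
Multiplicities: chi_1: 0, chi_2: 0, chi_3: 3, chi_4: 3.

Proof sketch: Use <chi_rho, chi> = (1/|G|) sum_C |C| * chi_rho(C) * conj(chi(C)) with |G| = 10 for each irreducible chi in the table:
  <chi_rho, chi_1> = (1/10)[1*(12)*conj(1) + 2*(-3)*conj(1) + 2*(-3)*conj(1) + 5*(0)*conj(1)]
      = (1/10)[(12) + (-6) + (-6) + (0)] = 0/10 = 0
  <chi_rho, chi_2> = (1/10)[1*(12)*conj(1) + 2*(-3)*conj(1) + 2*(-3)*conj(1) + 5*(0)*conj(-1)]
      = (1/10)[(12) + (-6) + (-6) + (0)] = 0/10 = 0
  <chi_rho, chi_3> = (1/10)[1*(12)*conj(2) + 2*(-3)*conj(-1/2 + sqrt(5)/2) + 2*(-3)*conj(-sqrt(5)/2 - 1/2) + 5*(0)*conj(0)]
      = (1/10)[(24) + (3 - 3*sqrt(5)) + (3 + 3*sqrt(5)) + (0)] = 30/10 = 3
  <chi_rho, chi_4> = (1/10)[1*(12)*conj(2) + 2*(-3)*conj(-sqrt(5)/2 - 1/2) + 2*(-3)*conj(-1/2 + sqrt(5)/2) + 5*(0)*conj(0)]
      = (1/10)[(24) + (3 + 3*sqrt(5)) + (3 - 3*sqrt(5)) + (0)] = 30/10 = 3
Dimension check: dim(rho) = sum (mult * dim) = 0*1 + 0*1 + 3*2 + 3*2 = 12 = chi_rho(e) = 12.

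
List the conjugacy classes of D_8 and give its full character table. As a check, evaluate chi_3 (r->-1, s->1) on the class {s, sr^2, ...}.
Conjugacy classes: {e} of size 1, {r^4} of size 1, {r^1, r^7} of size 2, {r^2, r^6} of size 2, {r^3, r^5} of size 2, {s, sr^2, ...} of size 4, {sr, sr^3, ...} of size 4.
Character table:
  irrep \ class              {e} (size 1)  {r^4} (size 1)  {r^1, r^7} (size 2)  {r^2, r^6} (size 2)  {r^3, r^5} (size 2)  {s, sr^2, ...} (size 4)  {sr, sr^3, ...} (size 4)
  chi_1 (triv)               1             1               1                    1                    1                    1                        1                       
  chi_2 (sign: r->1, s->-1)  1             1               1                    1                    1                    -1                       -1                      
  chi_3 (r->-1, s->1)        1             1               -1                   1                    -1                   1                        -1                      
  chi_4 (r->-1, s->-1)       1             1               -1                   1                    -1                   -1                       1                       
  chi_5 (2d, j=1)            2             -2              sqrt(2)              0                    -sqrt(2)             0                        0                       
  chi_6 (2d, j=2)            2             2               0                    -2                   0                    0                        0                       
  chi_7 (2d, j=3)            2             -2              -sqrt(2)             0                    sqrt(2)              0                        0                       

Spot check: chi_3 (r->-1, s->1) on {s, sr^2, ...} = 1.

Argument: D_8 has order 2*8 = 16 with 7 conjugacy classes, hence 7 irreducibles. Sum of squared dims 1 + 1 + 1 + 1 + 4 + 4 + 4 = 16 = |G|. Linear characters come from the abelianisation; the 2-dimensional irreps have character r^k -> 2*cos(2*pi*j*k/8), reflections -> 0.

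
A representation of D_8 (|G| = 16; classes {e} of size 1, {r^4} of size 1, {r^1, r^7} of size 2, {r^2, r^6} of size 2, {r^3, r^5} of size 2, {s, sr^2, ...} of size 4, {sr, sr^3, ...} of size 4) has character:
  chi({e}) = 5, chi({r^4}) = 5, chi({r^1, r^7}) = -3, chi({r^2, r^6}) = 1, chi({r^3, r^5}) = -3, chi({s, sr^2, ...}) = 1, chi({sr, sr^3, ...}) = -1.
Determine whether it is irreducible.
Not irreducible (reducible): <chi, chi> = 6 > 1.

Justification: <chi, chi> = (1/|G|) sum_C |C| * |chi(C)|^2 = (1/16)[1*|5|^2 + 1*|5|^2 + 2*|-3|^2 + 2*|1|^2 + 2*|-3|^2 + 4*|1|^2 + 4*|-1|^2]
  = (1/16)[(25) + (25) + (18) + (2) + (18) + (4) + (4)] = 96/16 = 6.
A character is irreducible iff <chi, chi> = 1, so this representation is reducible.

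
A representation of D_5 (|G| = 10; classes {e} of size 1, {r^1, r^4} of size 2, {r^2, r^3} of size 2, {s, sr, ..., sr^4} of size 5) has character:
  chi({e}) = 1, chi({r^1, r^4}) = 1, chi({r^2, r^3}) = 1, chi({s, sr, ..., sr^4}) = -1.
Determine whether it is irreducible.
Irreducible: <chi, chi> = 1.

Working: <chi, chi> = (1/|G|) sum_C |C| * |chi(C)|^2 = (1/10)[1*|1|^2 + 2*|1|^2 + 2*|1|^2 + 5*|-1|^2]
  = (1/10)[(1) + (2) + (2) + (5)] = 10/10 = 1.
A character is irreducible iff <chi, chi> = 1, so this representation is irreducible.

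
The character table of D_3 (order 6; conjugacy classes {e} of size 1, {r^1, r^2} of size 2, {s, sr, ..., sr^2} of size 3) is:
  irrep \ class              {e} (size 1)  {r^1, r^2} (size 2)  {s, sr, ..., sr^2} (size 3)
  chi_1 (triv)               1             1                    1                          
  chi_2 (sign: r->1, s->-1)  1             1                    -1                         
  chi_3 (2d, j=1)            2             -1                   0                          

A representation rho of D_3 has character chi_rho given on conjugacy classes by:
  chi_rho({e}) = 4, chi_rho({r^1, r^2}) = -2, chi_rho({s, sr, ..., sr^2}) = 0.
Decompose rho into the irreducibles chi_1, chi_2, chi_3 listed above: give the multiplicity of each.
Multiplicities: chi_1: 0, chi_2: 0, chi_3: 2.

Derivation: Use <chi_rho, chi> = (1/|G|) sum_C |C| * chi_rho(C) * conj(chi(C)) with |G| = 6 for each irreducible chi in the table:
  <chi_rho, chi_1> = (1/6)[1*(4)*conj(1) + 2*(-2)*conj(1) + 3*(0)*conj(1)]
      = (1/6)[(4) + (-4) + (0)] = 0/6 = 0
  <chi_rho, chi_2> = (1/6)[1*(4)*conj(1) + 2*(-2)*conj(1) + 3*(0)*conj(-1)]
      = (1/6)[(4) + (-4) + (0)] = 0/6 = 0
  <chi_rho, chi_3> = (1/6)[1*(4)*conj(2) + 2*(-2)*conj(-1) + 3*(0)*conj(0)]
      = (1/6)[(8) + (4) + (0)] = 12/6 = 2
Dimension check: dim(rho) = sum (mult * dim) = 0*1 + 0*1 + 2*2 = 4 = chi_rho(e) = 4.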